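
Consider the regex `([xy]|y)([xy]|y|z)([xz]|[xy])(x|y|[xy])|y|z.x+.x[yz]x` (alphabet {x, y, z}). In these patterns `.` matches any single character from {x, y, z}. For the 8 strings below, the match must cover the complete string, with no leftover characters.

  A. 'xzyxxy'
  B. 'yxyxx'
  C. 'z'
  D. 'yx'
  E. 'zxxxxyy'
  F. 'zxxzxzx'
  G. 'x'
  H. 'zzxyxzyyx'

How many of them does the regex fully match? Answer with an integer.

1

A → no match
B → no match
C → no match
D → no match
E → no match
F → match
G → no match
H → no match
Total matched: 1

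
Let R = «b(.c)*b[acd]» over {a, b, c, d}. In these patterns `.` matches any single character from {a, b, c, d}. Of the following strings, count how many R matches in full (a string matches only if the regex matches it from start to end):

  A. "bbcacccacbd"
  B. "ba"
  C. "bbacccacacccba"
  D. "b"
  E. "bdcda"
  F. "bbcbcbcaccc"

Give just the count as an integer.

1

A → match
B → no match
C → no match
D → no match
E → no match
F → no match
Total matched: 1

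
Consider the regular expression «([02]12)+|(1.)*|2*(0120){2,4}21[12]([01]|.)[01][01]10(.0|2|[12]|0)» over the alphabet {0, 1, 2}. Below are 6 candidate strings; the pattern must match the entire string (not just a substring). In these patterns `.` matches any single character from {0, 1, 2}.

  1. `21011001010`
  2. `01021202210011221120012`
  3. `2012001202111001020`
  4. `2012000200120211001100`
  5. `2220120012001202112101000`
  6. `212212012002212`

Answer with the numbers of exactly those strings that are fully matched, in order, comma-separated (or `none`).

1 → no match
2 → no match
3 → match
4 → no match
5 → match
6 → no match

3, 5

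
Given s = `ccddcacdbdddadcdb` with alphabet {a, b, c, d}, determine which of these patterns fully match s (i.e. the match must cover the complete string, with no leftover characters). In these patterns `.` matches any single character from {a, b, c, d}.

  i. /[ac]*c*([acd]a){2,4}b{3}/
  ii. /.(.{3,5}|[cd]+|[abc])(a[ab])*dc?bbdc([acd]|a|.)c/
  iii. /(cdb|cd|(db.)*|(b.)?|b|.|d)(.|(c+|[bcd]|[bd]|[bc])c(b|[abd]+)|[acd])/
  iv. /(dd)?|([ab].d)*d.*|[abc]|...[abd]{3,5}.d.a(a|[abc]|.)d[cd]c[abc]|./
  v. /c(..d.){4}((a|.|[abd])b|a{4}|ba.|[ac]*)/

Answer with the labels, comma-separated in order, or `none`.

v

i → no match
ii → no match — must end with `c`
iii → no match
iv → no match
v → match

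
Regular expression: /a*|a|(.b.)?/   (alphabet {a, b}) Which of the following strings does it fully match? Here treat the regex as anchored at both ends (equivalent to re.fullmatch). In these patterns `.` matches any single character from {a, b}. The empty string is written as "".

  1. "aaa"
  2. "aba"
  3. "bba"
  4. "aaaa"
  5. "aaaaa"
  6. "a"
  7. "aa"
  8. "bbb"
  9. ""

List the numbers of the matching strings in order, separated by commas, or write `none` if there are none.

1 → match
2 → match
3 → match
4 → match
5 → match
6 → match
7 → match
8 → match
9 → match

1, 2, 3, 4, 5, 6, 7, 8, 9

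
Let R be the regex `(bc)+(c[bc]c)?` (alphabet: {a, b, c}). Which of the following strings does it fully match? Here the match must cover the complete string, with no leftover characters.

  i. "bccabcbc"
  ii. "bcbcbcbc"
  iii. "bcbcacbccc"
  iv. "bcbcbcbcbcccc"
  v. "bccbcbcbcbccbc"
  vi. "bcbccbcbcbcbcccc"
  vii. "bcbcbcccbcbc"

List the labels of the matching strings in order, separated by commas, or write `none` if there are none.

ii, iv

i → no match
ii → match
iii → no match
iv → match
v → no match
vi → no match
vii → no match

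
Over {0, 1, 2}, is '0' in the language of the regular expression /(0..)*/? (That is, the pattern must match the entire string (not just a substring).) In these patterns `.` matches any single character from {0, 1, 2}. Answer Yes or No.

No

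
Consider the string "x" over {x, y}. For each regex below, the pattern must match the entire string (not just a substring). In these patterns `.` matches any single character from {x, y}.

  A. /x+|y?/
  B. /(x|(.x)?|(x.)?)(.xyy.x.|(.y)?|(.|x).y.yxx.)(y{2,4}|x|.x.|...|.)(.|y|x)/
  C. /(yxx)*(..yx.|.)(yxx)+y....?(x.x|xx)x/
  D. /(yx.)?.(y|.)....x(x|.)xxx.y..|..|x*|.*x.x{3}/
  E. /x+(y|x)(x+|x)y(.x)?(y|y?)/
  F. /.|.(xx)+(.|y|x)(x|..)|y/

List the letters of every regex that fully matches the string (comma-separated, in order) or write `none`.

A → match
B → no match
C → no match
D → match
E → no match
F → match

A, D, F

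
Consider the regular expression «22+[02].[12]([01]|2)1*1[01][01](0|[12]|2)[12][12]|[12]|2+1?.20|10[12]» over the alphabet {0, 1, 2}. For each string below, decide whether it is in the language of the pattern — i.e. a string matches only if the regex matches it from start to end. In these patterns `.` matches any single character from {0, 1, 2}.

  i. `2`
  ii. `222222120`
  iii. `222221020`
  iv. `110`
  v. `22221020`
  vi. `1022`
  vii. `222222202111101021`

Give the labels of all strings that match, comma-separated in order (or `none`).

i → match
ii → match
iii → match
iv → no match
v → match
vi → no match
vii → match

i, ii, iii, v, vii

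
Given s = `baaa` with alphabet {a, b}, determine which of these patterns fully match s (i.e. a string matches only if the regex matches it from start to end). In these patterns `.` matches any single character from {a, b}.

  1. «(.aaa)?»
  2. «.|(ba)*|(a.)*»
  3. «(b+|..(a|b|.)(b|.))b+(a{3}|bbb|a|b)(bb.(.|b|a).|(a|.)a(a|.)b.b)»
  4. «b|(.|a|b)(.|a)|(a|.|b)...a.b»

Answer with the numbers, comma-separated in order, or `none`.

1

1 → match
2 → no match
3 → no match
4 → no match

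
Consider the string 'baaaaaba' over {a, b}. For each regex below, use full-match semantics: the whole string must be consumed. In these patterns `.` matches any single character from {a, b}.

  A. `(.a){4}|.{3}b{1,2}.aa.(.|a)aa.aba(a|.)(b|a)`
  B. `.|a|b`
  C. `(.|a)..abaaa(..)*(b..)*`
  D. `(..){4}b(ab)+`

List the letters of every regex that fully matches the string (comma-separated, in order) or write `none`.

A

A → match
B → no match
C → no match
D → no match — must end with 'ab'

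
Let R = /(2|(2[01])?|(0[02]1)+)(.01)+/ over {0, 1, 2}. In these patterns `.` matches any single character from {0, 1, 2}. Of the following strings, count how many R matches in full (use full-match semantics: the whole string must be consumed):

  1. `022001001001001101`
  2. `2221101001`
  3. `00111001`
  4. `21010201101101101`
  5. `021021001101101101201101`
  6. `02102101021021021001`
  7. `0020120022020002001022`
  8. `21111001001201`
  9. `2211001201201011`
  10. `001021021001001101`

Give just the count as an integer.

2

1 → no match
2. `2221101001` → no match
3. `00111001` → no match
4 → no match
5 → match
6 → no match
7 → no match — must end with `01`
8 → no match
9 → no match — must end with `01`
10 → match
Total matched: 2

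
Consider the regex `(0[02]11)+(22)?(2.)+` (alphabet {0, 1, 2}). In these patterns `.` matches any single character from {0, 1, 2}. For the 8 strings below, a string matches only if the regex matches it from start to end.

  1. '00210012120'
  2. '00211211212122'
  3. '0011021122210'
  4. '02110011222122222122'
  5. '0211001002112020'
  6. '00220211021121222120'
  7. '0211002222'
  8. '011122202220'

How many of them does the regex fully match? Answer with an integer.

1 → no match
2 → no match
3 → no match
4 → match
5 → no match
6 → no match
7 → no match
8 → no match
Total matched: 1

1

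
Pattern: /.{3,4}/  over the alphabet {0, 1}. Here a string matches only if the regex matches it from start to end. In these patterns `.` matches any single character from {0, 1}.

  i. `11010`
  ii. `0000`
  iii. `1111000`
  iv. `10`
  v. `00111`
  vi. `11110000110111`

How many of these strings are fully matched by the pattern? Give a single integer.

1

i → no match
ii → match
iii → no match
iv → no match
v → no match
vi → no match
Total matched: 1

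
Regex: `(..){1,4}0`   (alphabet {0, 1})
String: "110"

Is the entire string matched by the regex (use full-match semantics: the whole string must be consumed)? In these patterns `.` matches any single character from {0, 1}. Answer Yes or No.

Yes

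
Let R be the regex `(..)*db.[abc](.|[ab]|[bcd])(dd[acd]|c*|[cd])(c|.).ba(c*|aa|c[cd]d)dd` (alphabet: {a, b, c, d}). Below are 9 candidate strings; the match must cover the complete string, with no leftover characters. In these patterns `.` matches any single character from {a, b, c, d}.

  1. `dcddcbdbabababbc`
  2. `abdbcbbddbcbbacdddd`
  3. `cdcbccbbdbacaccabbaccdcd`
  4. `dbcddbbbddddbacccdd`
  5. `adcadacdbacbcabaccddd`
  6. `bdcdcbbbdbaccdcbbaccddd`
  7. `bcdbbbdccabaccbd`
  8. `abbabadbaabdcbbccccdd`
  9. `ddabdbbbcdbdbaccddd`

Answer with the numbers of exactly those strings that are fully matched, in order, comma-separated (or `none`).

4, 6, 9

1 → no match — must end with `dd`
2 → no match
3 → no match — must end with `dd`
4 → match
5 → no match
6 → match
7 → no match — must end with `dd`
8 → no match
9 → match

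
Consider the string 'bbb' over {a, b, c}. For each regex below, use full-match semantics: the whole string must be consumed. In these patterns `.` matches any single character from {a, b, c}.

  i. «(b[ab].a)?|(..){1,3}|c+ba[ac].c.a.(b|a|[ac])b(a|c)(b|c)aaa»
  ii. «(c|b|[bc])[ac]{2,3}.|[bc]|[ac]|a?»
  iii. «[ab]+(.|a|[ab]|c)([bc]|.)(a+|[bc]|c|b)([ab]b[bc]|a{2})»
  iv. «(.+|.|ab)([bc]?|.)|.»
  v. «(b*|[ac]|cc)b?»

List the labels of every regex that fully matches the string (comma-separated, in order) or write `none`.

i → no match
ii → no match
iii → no match
iv → match
v → match

iv, v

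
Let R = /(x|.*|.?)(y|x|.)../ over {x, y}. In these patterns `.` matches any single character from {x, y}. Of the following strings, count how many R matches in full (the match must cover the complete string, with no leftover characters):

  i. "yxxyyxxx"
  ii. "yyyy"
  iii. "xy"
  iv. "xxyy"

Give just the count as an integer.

i → match
ii → match
iii → no match
iv → match
Total matched: 3

3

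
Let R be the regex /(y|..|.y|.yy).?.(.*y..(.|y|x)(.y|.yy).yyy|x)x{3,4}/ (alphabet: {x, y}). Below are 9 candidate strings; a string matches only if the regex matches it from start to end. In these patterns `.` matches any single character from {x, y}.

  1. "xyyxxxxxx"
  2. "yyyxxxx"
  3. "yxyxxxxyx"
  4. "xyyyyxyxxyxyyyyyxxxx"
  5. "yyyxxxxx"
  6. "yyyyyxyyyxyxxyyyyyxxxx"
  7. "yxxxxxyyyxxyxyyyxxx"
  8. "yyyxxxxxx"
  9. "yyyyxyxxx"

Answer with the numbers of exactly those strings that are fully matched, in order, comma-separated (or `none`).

1, 2, 4, 5, 6, 7, 8

1. "xyyxxxxxx" → match
2. "yyyxxxx" → match
3. "yxyxxxxyx" → no match
4 → match
5. "yyyxxxxx" → match
6 → match
7 → match
8. "yyyxxxxxx" → match
9. "yyyyxyxxx" → no match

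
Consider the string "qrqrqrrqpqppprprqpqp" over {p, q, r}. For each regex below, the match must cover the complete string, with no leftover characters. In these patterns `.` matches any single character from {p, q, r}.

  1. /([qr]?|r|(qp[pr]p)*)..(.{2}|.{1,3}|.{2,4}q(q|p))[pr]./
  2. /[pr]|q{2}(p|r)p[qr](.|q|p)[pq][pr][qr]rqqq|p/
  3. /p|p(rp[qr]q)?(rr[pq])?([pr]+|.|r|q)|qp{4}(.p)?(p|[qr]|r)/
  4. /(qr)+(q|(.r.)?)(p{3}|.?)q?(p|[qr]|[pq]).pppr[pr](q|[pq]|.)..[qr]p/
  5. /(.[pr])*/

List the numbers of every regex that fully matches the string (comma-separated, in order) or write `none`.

1 → no match
2 → no match
3 → no match
4 → match
5 → no match

4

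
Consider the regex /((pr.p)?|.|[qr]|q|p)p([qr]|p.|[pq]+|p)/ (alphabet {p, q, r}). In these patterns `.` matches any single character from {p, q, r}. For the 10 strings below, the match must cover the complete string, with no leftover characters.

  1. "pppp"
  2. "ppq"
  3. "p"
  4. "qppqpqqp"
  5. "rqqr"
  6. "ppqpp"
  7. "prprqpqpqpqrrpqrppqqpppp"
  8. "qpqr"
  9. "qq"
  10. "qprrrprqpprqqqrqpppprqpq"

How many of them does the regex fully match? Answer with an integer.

1 → match
2 → match
3 → no match
4 → match
5 → no match
6 → match
7 → no match
8 → no match
9 → no match
10 → no match
Total matched: 4

4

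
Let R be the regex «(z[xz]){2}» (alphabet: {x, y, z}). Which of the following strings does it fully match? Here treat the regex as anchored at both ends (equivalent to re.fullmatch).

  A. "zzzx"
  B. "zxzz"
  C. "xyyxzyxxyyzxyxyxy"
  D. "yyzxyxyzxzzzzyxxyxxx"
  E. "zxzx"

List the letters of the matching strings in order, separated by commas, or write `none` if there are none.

A → match
B → match
C → no match — must start with "z"
D → no match — must start with "z"
E → match

A, B, E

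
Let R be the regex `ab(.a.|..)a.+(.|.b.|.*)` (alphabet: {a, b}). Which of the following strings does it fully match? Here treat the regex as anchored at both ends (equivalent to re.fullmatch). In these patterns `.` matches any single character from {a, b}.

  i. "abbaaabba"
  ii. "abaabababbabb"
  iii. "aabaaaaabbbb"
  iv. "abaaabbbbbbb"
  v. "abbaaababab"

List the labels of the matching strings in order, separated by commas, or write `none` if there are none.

i → match
ii → match
iii → no match — must start with "ab"
iv → match
v → match

i, ii, iv, v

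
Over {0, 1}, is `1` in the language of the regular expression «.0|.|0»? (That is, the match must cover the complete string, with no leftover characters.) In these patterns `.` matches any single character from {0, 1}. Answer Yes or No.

Yes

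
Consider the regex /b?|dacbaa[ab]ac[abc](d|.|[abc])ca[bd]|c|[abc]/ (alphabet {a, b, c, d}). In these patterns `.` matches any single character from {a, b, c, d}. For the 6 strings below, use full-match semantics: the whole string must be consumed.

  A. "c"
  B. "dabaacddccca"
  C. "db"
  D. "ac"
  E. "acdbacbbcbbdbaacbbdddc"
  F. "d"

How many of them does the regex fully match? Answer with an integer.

A → match
B → no match
C → no match
D → no match
E → no match
F → no match
Total matched: 1

1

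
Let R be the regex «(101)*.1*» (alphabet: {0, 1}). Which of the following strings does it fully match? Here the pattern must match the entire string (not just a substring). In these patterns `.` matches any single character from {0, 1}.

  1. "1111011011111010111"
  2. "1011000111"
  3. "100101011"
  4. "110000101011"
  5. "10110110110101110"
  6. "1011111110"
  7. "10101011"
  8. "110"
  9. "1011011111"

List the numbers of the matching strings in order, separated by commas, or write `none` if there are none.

1 → no match
2 → no match
3 → no match
4 → no match
5 → no match
6 → no match
7 → no match
8 → no match
9 → match

9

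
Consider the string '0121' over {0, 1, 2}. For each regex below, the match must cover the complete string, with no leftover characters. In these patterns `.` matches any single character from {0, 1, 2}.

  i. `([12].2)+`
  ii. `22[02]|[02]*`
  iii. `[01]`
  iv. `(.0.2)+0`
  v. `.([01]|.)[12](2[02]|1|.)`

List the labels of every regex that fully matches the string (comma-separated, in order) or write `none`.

i → no match — must end with '2'
ii → no match
iii → no match
iv → no match — must end with '20'
v → match

v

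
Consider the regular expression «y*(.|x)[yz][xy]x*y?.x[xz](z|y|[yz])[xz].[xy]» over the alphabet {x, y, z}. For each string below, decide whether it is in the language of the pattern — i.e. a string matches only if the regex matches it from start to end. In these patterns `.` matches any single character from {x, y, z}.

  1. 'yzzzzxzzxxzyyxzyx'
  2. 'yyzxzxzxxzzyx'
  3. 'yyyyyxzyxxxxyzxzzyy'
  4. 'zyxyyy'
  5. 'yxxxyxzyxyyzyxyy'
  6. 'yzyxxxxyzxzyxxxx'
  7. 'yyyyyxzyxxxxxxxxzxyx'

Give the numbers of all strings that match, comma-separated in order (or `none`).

7

1 → no match
2 → no match
3 → no match
4 → no match
5 → no match
6 → no match
7 → match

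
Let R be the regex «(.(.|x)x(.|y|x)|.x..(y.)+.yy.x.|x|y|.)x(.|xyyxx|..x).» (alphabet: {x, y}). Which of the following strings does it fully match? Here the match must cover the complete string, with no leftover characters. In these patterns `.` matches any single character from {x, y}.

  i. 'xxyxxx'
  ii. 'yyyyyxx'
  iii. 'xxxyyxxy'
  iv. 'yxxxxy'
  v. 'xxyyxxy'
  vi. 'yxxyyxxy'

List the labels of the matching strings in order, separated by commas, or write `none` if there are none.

i, iii, iv, vi

i → match
ii → no match
iii → match
iv → match
v → no match
vi → match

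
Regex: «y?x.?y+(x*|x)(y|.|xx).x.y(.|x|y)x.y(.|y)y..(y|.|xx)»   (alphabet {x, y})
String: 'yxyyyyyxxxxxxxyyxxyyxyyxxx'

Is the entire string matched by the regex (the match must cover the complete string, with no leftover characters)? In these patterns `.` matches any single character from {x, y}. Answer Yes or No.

Yes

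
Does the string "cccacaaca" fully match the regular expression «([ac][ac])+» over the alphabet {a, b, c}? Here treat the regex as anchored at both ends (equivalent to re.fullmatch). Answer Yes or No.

No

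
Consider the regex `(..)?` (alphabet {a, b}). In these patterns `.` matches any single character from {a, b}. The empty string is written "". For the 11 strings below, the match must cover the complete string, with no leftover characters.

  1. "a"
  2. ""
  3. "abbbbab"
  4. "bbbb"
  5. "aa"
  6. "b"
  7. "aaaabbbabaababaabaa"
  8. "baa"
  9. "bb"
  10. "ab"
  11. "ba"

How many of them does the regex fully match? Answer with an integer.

5

1 → no match
2 → match
3 → no match
4 → no match
5 → match
6 → no match
7 → no match
8 → no match
9 → match
10 → match
11 → match
Total matched: 5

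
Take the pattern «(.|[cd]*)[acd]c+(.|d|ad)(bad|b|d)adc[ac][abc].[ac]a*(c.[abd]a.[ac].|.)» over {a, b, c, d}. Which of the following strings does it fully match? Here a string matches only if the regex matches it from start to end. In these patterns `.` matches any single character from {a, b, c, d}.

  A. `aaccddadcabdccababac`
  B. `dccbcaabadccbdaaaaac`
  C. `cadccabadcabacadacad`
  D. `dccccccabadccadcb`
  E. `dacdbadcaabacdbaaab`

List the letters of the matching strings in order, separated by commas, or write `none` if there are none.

A, D, E

A → match
B → no match
C → no match
D → match
E → match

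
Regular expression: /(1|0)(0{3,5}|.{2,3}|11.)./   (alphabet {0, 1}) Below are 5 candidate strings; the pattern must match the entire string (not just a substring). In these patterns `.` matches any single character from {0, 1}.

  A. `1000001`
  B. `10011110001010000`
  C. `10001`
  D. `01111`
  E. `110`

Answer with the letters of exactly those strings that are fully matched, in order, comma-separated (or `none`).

A → match
B → no match
C → match
D → match
E → no match

A, C, D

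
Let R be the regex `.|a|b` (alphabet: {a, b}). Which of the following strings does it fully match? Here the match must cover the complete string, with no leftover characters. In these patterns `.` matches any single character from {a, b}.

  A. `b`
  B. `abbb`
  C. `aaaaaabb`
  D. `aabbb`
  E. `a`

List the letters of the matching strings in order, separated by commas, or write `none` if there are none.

A, E

A → match
B → no match
C → no match
D → no match
E → match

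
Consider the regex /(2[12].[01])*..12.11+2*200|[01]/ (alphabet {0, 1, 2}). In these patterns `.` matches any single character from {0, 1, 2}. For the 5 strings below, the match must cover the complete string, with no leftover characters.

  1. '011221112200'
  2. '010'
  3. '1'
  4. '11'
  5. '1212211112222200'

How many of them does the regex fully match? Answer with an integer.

3

1. '011221112200' → match
2. '010' → no match
3. '1' → match
4. '11' → no match
5 → match
Total matched: 3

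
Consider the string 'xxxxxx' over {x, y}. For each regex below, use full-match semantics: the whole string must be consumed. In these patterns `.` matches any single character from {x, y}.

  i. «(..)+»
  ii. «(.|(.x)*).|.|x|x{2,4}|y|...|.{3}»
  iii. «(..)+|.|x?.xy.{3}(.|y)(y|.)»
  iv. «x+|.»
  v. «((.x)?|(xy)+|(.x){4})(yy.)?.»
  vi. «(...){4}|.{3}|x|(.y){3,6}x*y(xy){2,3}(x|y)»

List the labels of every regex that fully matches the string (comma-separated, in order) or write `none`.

i, iii, iv

i → match
ii → no match
iii → match
iv → match
v → no match
vi → no match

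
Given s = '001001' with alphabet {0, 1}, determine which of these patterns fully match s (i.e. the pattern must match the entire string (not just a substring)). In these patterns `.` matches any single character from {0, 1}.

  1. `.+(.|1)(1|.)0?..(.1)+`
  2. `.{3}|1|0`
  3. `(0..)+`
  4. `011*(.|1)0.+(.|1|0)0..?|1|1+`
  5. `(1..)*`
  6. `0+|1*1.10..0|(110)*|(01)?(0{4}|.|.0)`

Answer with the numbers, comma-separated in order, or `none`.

1 → no match
2 → no match
3 → match
4 → no match
5 → no match
6 → no match

3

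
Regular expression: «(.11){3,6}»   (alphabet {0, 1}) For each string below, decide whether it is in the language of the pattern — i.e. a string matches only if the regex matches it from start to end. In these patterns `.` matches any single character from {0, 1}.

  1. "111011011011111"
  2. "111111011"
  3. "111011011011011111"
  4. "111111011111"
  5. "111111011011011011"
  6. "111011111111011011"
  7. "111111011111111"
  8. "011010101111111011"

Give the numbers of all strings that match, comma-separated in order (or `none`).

1, 2, 3, 4, 5, 6, 7

1 → match
2. "111111011" → match
3 → match
4. "111111011111" → match
5 → match
6 → match
7 → match
8 → no match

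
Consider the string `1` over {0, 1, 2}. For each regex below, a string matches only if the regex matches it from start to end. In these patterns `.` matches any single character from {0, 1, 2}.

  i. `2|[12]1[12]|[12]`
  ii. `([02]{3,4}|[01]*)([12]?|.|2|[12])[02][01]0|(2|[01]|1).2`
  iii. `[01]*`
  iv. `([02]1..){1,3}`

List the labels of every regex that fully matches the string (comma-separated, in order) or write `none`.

i → match
ii → no match
iii → match
iv → no match

i, iii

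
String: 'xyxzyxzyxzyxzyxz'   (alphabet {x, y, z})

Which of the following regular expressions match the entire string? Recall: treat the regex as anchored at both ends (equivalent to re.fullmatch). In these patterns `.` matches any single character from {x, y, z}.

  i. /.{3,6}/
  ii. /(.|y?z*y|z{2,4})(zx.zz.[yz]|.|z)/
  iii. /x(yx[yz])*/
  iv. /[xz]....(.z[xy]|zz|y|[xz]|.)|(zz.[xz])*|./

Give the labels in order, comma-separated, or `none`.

i → no match
ii → no match
iii → match
iv → no match

iii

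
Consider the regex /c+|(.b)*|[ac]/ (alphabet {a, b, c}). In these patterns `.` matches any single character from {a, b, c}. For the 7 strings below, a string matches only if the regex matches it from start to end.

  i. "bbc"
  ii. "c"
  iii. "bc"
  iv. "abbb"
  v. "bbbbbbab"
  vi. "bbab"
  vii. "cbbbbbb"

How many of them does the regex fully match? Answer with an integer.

4

i → no match
ii → match
iii → no match
iv → match
v → match
vi → match
vii → no match
Total matched: 4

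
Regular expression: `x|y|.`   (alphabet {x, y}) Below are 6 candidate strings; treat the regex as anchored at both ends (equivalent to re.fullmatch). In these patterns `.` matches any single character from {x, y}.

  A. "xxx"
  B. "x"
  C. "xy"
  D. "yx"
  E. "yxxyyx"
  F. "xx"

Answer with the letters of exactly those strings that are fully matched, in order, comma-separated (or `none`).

B

A → no match
B → match
C → no match
D → no match
E → no match
F → no match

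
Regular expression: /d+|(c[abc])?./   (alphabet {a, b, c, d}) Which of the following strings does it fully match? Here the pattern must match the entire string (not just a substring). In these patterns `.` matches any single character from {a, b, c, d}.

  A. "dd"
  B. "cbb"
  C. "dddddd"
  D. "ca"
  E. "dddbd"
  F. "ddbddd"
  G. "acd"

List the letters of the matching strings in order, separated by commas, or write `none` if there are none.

A. "dd" → match
B. "cbb" → match
C. "dddddd" → match
D. "ca" → no match
E. "dddbd" → no match
F. "ddbddd" → no match
G. "acd" → no match

A, B, C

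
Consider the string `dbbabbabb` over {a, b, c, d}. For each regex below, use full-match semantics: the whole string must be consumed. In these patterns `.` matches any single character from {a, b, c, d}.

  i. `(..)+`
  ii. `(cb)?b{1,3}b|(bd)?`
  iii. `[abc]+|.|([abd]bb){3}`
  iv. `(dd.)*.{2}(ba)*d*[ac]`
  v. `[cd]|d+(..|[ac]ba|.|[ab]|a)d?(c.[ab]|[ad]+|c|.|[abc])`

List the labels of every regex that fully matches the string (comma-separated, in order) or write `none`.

i → no match
ii → no match
iii → match
iv → no match
v → no match

iii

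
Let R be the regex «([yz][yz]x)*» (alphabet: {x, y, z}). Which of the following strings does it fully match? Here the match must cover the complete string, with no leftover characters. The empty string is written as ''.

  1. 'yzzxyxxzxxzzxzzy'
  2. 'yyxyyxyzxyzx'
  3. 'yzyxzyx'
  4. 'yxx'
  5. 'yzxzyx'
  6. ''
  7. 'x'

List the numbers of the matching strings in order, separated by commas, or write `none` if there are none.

1 → no match
2. 'yyxyyxyzxyzx' → match
3. 'yzyxzyx' → no match
4. 'yxx' → no match
5. 'yzxzyx' → match
6. '' → match
7. 'x' → no match

2, 5, 6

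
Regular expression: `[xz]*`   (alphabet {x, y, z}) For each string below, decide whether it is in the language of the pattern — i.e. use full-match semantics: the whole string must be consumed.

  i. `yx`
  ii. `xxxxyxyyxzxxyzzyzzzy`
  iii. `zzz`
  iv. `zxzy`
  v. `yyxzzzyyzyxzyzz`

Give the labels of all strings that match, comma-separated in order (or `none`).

iii

i → no match
ii → no match
iii → match
iv → no match
v → no match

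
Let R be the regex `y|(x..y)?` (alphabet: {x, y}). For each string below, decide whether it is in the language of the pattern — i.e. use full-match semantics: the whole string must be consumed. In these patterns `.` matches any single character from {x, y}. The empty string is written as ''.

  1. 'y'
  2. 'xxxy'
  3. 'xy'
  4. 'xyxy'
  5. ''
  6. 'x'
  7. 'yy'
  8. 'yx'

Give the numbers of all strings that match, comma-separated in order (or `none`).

1 → match
2 → match
3 → no match
4 → match
5 → match
6 → no match
7 → no match
8 → no match

1, 2, 4, 5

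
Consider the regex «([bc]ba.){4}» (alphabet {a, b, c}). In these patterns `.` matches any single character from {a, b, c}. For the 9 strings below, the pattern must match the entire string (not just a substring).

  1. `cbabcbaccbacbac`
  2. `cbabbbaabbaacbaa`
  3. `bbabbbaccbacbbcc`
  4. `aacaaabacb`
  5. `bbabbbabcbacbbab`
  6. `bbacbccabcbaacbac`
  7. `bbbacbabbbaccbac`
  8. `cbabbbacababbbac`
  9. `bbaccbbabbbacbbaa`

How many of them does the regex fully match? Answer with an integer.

2

1 → no match
2 → match
3 → no match
4 → no match
5 → match
6 → no match
7 → no match
8 → no match
9 → no match
Total matched: 2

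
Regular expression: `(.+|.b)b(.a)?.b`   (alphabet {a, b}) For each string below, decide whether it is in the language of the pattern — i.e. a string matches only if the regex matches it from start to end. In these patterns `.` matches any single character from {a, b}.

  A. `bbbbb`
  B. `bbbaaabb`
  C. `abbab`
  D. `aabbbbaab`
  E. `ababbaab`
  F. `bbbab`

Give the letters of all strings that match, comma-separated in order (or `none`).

A, C, D, E, F

A → match
B → no match
C → match
D → match
E → match
F → match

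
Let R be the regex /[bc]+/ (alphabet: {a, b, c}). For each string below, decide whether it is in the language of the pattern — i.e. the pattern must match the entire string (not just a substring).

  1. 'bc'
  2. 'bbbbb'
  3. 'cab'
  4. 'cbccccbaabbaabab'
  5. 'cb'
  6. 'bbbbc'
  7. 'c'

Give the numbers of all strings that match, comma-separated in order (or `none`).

1, 2, 5, 6, 7

1 → match
2 → match
3 → no match
4 → no match
5 → match
6 → match
7 → match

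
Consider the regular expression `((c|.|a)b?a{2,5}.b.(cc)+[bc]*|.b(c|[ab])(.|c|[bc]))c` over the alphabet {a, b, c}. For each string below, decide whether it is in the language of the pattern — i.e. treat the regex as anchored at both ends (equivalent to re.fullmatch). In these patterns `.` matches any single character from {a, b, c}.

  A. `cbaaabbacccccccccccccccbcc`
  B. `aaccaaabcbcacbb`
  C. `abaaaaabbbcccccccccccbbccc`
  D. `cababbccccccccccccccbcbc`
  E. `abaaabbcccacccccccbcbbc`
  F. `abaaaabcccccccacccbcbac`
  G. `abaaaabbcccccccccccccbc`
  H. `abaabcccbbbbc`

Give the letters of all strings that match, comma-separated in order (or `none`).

A, C, G

A → match
B → no match — must end with `c`
C → match
D → no match
E → no match
F → no match
G → match
H → no match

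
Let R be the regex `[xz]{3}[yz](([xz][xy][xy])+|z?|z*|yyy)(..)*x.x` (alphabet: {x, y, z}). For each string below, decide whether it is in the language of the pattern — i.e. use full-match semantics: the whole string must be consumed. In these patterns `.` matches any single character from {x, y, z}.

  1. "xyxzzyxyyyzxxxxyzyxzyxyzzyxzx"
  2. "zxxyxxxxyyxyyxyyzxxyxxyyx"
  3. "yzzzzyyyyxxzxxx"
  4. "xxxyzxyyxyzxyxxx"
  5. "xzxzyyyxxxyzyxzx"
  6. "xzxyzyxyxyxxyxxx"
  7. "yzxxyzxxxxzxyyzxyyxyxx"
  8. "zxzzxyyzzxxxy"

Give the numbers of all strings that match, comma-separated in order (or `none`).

1 → no match
2 → no match
3 → no match
4 → match
5 → match
6 → match
7 → no match
8 → no match — must end with "x"

4, 5, 6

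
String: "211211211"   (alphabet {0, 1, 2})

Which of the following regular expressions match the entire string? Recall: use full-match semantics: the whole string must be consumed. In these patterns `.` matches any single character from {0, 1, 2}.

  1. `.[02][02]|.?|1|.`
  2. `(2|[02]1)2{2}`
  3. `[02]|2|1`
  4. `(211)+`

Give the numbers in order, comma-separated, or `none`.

4

1 → no match
2 → no match — must end with "2"
3 → no match
4 → match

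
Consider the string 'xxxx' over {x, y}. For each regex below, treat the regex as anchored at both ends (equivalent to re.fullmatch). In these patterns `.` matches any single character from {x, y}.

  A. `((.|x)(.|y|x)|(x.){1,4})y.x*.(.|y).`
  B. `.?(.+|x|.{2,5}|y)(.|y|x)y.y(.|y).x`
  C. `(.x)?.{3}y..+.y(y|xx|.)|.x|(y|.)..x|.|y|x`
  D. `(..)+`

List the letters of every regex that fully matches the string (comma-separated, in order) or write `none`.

A → no match
B → no match
C → match
D → match

C, D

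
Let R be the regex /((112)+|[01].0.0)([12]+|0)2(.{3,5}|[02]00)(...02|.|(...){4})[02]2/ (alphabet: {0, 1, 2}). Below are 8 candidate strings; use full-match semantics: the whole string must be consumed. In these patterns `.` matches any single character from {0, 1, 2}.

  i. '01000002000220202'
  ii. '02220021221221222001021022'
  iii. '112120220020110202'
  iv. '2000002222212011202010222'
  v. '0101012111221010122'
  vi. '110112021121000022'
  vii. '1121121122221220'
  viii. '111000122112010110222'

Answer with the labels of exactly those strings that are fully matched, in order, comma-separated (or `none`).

v

i → no match
ii → no match
iii → no match
iv → no match
v → match
vi → no match
vii → no match — must end with '2'
viii → no match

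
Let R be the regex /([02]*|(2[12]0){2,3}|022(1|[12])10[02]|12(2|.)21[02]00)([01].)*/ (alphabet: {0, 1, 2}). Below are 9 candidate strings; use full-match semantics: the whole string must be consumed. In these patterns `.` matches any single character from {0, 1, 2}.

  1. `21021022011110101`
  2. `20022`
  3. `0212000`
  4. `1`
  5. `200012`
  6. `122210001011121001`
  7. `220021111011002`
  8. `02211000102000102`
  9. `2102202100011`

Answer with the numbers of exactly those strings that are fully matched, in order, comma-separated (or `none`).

1 → match
2 → match
3 → no match
4 → no match
5 → match
6 → match
7 → match
8 → match
9 → match

1, 2, 5, 6, 7, 8, 9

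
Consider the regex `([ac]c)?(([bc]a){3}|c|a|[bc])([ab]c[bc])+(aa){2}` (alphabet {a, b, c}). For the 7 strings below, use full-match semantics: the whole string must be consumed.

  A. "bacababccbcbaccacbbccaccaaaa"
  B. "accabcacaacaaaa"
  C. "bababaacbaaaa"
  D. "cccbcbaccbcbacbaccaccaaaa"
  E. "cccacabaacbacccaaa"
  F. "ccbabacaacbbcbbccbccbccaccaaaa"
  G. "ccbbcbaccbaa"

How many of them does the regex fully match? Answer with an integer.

4

A → match
B → no match
C → match
D → match
E → no match
F → match
G → no match
Total matched: 4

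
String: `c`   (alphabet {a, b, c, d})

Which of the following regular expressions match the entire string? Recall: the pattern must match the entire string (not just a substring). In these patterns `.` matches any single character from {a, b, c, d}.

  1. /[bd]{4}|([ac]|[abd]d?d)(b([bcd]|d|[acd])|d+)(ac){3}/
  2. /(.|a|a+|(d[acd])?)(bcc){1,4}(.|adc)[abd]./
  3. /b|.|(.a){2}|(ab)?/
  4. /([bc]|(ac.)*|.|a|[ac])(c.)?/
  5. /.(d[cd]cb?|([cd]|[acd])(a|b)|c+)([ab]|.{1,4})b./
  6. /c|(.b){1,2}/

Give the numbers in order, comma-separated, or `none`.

1 → no match
2 → no match
3 → match
4 → match
5 → no match
6 → match

3, 4, 6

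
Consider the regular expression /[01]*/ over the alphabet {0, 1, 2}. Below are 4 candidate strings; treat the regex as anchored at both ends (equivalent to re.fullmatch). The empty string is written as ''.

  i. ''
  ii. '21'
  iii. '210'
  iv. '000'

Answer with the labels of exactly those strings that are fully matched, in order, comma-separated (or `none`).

i, iv

i → match
ii → no match
iii → no match
iv → match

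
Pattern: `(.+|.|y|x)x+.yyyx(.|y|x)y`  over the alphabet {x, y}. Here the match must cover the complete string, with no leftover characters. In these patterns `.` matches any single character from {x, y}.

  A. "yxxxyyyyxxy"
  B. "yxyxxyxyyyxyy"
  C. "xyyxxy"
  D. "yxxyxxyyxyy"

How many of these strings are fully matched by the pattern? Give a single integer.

A → match
B → no match
C → no match
D → no match
Total matched: 1

1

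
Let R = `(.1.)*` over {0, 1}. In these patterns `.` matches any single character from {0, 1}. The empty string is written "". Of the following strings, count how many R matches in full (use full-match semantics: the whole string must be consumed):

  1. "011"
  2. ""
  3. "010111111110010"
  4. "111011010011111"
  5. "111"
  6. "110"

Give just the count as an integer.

6

1 → match
2 → match
3 → match
4 → match
5 → match
6 → match
Total matched: 6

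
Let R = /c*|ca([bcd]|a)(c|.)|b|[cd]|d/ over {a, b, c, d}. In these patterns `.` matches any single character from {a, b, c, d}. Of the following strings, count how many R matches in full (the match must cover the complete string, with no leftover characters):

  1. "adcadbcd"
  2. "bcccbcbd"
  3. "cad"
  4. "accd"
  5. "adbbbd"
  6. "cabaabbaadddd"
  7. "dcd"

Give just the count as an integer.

1 → no match
2 → no match
3 → no match
4 → no match
5 → no match
6 → no match
7 → no match
Total matched: 0

0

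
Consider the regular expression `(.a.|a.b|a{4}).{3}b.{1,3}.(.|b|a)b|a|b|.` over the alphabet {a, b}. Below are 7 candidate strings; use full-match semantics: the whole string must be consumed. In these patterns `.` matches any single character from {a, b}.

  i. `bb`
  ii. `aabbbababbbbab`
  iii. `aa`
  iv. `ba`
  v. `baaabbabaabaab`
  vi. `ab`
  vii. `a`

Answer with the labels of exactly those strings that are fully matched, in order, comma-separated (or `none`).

i → no match
ii → no match
iii → no match
iv → no match
v → no match
vi → no match
vii → match

vii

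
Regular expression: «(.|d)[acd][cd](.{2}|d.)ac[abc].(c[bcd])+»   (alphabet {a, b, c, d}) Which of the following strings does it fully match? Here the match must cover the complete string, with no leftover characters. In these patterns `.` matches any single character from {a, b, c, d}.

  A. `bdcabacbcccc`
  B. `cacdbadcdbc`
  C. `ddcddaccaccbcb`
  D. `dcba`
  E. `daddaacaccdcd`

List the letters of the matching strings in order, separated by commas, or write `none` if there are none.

A. `bdcabacbcccc` → no match
B. `cacdbadcdbc` → no match
C → no match
D. `dcba` → no match
E → match

E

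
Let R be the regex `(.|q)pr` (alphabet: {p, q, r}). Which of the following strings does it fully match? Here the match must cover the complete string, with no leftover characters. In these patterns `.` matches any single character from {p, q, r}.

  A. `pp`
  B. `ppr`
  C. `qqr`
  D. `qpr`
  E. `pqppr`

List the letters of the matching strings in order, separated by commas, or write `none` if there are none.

B, D

A → no match — must end with `pr`
B → match
C → no match — must end with `pr`
D → match
E → no match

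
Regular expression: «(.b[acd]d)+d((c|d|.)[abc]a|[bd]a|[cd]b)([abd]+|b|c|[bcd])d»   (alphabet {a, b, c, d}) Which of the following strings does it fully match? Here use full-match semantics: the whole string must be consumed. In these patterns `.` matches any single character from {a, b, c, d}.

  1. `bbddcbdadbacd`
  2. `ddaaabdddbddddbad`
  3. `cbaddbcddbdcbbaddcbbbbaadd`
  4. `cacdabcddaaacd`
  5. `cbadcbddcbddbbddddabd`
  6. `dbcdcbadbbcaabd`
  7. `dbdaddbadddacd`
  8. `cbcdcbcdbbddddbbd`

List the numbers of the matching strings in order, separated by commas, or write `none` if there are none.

5, 8

1 → no match
2 → no match
3 → no match
4 → no match
5 → match
6 → no match
7 → no match
8 → match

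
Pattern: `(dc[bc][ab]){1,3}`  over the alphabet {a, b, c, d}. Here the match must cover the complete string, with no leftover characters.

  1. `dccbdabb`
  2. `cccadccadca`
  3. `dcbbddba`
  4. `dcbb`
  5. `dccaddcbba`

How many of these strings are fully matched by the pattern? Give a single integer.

1

1. `dccbdabb` → no match
2. `cccadccadca` → no match — must start with `dc`
3. `dcbbddba` → no match
4. `dcbb` → match
5. `dccaddcbba` → no match
Total matched: 1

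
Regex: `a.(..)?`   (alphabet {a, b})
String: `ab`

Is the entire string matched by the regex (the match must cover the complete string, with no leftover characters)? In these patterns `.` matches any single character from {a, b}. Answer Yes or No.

Yes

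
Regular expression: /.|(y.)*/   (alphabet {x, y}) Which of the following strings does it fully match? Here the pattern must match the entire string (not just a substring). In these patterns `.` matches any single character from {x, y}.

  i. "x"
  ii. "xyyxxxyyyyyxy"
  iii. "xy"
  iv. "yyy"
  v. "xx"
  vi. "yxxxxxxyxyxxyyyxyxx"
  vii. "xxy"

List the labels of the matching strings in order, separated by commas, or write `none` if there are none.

i → match
ii → no match
iii → no match
iv → no match
v → no match
vi → no match
vii → no match

i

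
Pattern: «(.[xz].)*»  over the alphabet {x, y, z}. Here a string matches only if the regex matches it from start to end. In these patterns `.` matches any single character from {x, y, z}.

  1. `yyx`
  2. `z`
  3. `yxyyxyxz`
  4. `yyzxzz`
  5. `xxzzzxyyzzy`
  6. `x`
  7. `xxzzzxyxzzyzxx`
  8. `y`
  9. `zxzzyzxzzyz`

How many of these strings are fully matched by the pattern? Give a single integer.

1 → no match
2 → no match
3 → no match
4 → no match
5 → no match
6 → no match
7 → no match
8 → no match
9 → no match
Total matched: 0

0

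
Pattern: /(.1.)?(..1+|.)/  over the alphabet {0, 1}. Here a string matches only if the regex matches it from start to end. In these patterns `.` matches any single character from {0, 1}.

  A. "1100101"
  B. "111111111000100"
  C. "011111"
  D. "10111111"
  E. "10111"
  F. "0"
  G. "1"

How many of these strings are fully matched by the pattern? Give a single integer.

A → no match
B → no match
C → match
D → match
E → match
F → match
G → match
Total matched: 5

5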